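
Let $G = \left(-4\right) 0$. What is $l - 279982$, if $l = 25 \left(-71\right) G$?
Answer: $-279982$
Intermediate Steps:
$G = 0$
$l = 0$ ($l = 25 \left(-71\right) 0 = \left(-1775\right) 0 = 0$)
$l - 279982 = 0 - 279982 = -279982$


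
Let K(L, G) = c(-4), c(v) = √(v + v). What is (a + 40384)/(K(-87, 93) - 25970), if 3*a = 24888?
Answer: -316054900/168610227 - 24340*I*√2/168610227 ≈ -1.8745 - 0.00020415*I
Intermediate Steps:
a = 8296 (a = (⅓)*24888 = 8296)
c(v) = √2*√v (c(v) = √(2*v) = √2*√v)
K(L, G) = 2*I*√2 (K(L, G) = √2*√(-4) = √2*(2*I) = 2*I*√2)
(a + 40384)/(K(-87, 93) - 25970) = (8296 + 40384)/(2*I*√2 - 25970) = 48680/(-25970 + 2*I*√2)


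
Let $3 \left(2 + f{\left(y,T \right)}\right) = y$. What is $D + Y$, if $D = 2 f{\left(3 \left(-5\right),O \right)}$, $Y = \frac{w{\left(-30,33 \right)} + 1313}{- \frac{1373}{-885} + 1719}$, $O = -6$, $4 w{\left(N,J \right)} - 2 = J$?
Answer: $- \frac{80591533}{6090752} \approx -13.232$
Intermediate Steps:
$w{\left(N,J \right)} = \frac{1}{2} + \frac{J}{4}$
$f{\left(y,T \right)} = -2 + \frac{y}{3}$
$Y = \frac{4678995}{6090752}$ ($Y = \frac{\left(\frac{1}{2} + \frac{1}{4} \cdot 33\right) + 1313}{- \frac{1373}{-885} + 1719} = \frac{\left(\frac{1}{2} + \frac{33}{4}\right) + 1313}{\left(-1373\right) \left(- \frac{1}{885}\right) + 1719} = \frac{\frac{35}{4} + 1313}{\frac{1373}{885} + 1719} = \frac{5287}{4 \cdot \frac{1522688}{885}} = \frac{5287}{4} \cdot \frac{885}{1522688} = \frac{4678995}{6090752} \approx 0.76821$)
$D = -14$ ($D = 2 \left(-2 + \frac{3 \left(-5\right)}{3}\right) = 2 \left(-2 + \frac{1}{3} \left(-15\right)\right) = 2 \left(-2 - 5\right) = 2 \left(-7\right) = -14$)
$D + Y = -14 + \frac{4678995}{6090752} = - \frac{80591533}{6090752}$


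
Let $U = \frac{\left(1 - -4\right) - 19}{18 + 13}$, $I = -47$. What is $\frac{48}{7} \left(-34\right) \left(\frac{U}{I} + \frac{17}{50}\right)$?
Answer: $- \frac{20782704}{254975} \approx -81.509$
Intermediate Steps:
$U = - \frac{14}{31}$ ($U = \frac{\left(1 + 4\right) - 19}{31} = \left(5 - 19\right) \frac{1}{31} = \left(-14\right) \frac{1}{31} = - \frac{14}{31} \approx -0.45161$)
$\frac{48}{7} \left(-34\right) \left(\frac{U}{I} + \frac{17}{50}\right) = \frac{48}{7} \left(-34\right) \left(- \frac{14}{31 \left(-47\right)} + \frac{17}{50}\right) = 48 \cdot \frac{1}{7} \left(-34\right) \left(\left(- \frac{14}{31}\right) \left(- \frac{1}{47}\right) + 17 \cdot \frac{1}{50}\right) = \frac{48}{7} \left(-34\right) \left(\frac{14}{1457} + \frac{17}{50}\right) = \left(- \frac{1632}{7}\right) \frac{25469}{72850} = - \frac{20782704}{254975}$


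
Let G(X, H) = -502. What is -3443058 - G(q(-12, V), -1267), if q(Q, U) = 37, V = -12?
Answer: -3442556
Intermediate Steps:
-3443058 - G(q(-12, V), -1267) = -3443058 - 1*(-502) = -3443058 + 502 = -3442556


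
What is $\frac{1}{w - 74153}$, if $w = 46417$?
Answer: $- \frac{1}{27736} \approx -3.6054 \cdot 10^{-5}$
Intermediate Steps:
$\frac{1}{w - 74153} = \frac{1}{46417 - 74153} = \frac{1}{-27736} = - \frac{1}{27736}$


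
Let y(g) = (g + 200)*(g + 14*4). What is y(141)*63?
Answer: 4232151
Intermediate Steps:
y(g) = (56 + g)*(200 + g) (y(g) = (200 + g)*(g + 56) = (200 + g)*(56 + g) = (56 + g)*(200 + g))
y(141)*63 = (11200 + 141² + 256*141)*63 = (11200 + 19881 + 36096)*63 = 67177*63 = 4232151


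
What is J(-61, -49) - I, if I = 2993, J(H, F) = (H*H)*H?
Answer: -229974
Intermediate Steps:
J(H, F) = H³ (J(H, F) = H²*H = H³)
J(-61, -49) - I = (-61)³ - 1*2993 = -226981 - 2993 = -229974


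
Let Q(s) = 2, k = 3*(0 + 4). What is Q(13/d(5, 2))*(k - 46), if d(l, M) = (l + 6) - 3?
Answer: -68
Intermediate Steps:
d(l, M) = 3 + l (d(l, M) = (6 + l) - 3 = 3 + l)
k = 12 (k = 3*4 = 12)
Q(13/d(5, 2))*(k - 46) = 2*(12 - 46) = 2*(-34) = -68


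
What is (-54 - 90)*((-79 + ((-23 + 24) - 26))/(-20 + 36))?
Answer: 936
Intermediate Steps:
(-54 - 90)*((-79 + ((-23 + 24) - 26))/(-20 + 36)) = -144*(-79 + (1 - 26))/16 = -144*(-79 - 25)/16 = -(-14976)/16 = -144*(-13/2) = 936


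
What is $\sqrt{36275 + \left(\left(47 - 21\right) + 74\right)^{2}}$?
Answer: $5 \sqrt{1851} \approx 215.12$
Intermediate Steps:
$\sqrt{36275 + \left(\left(47 - 21\right) + 74\right)^{2}} = \sqrt{36275 + \left(26 + 74\right)^{2}} = \sqrt{36275 + 100^{2}} = \sqrt{36275 + 10000} = \sqrt{46275} = 5 \sqrt{1851}$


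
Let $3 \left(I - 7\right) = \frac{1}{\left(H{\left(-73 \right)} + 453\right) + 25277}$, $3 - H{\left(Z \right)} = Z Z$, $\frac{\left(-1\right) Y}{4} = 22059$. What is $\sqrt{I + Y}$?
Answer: $\frac{i \sqrt{82646507289741}}{30606} \approx 297.03 i$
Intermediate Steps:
$Y = -88236$ ($Y = \left(-4\right) 22059 = -88236$)
$H{\left(Z \right)} = 3 - Z^{2}$ ($H{\left(Z \right)} = 3 - Z Z = 3 - Z^{2}$)
$I = \frac{428485}{61212}$ ($I = 7 + \frac{1}{3 \left(\left(\left(3 - \left(-73\right)^{2}\right) + 453\right) + 25277\right)} = 7 + \frac{1}{3 \left(\left(\left(3 - 5329\right) + 453\right) + 25277\right)} = 7 + \frac{1}{3 \left(\left(-5326 + 453\right) + 25277\right)} = 7 + \frac{1}{3 \left(-4873 + 25277\right)} = 7 + \frac{1}{3 \cdot 20404} = 7 + \frac{1}{3} \cdot \frac{1}{20404} = 7 + \frac{1}{61212} = \frac{428485}{61212} \approx 7.0$)
$\sqrt{I + Y} = \sqrt{\frac{428485}{61212} - 88236} = \sqrt{- \frac{5400673547}{61212}} = \frac{i \sqrt{82646507289741}}{30606}$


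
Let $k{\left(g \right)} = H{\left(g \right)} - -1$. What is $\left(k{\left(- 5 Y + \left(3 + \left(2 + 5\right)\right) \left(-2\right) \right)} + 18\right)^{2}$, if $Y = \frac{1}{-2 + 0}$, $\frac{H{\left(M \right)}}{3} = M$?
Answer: $\frac{4489}{4} \approx 1122.3$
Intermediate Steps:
$H{\left(M \right)} = 3 M$
$Y = - \frac{1}{2}$ ($Y = \frac{1}{-2} = - \frac{1}{2} \approx -0.5$)
$k{\left(g \right)} = 1 + 3 g$ ($k{\left(g \right)} = 3 g - -1 = 3 g + 1 = 1 + 3 g$)
$\left(k{\left(- 5 Y + \left(3 + \left(2 + 5\right)\right) \left(-2\right) \right)} + 18\right)^{2} = \left(\left(1 + 3 \left(\left(-5\right) \left(- \frac{1}{2}\right) + \left(3 + \left(2 + 5\right)\right) \left(-2\right)\right)\right) + 18\right)^{2} = \left(\left(1 + 3 \left(\frac{5}{2} + \left(3 + 7\right) \left(-2\right)\right)\right) + 18\right)^{2} = \left(\left(1 + 3 \left(\frac{5}{2} + 10 \left(-2\right)\right)\right) + 18\right)^{2} = \left(\left(1 + 3 \left(\frac{5}{2} - 20\right)\right) + 18\right)^{2} = \left(\left(1 + 3 \left(- \frac{35}{2}\right)\right) + 18\right)^{2} = \left(\left(1 - \frac{105}{2}\right) + 18\right)^{2} = \left(- \frac{103}{2} + 18\right)^{2} = \left(- \frac{67}{2}\right)^{2} = \frac{4489}{4}$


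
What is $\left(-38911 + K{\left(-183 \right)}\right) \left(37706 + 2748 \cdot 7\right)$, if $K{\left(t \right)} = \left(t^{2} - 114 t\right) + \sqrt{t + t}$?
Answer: $879184480 + 56942 i \sqrt{366} \approx 8.7918 \cdot 10^{8} + 1.0894 \cdot 10^{6} i$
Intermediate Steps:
$K{\left(t \right)} = t^{2} - 114 t + \sqrt{2} \sqrt{t}$ ($K{\left(t \right)} = \left(t^{2} - 114 t\right) + \sqrt{2 t} = \left(t^{2} - 114 t\right) + \sqrt{2} \sqrt{t} = t^{2} - 114 t + \sqrt{2} \sqrt{t}$)
$\left(-38911 + K{\left(-183 \right)}\right) \left(37706 + 2748 \cdot 7\right) = \left(-38911 + \left(\left(-183\right)^{2} - -20862 + \sqrt{2} \sqrt{-183}\right)\right) \left(37706 + 2748 \cdot 7\right) = \left(-38911 + \left(33489 + 20862 + \sqrt{2} i \sqrt{183}\right)\right) \left(37706 + 19236\right) = \left(-38911 + \left(33489 + 20862 + i \sqrt{366}\right)\right) 56942 = \left(-38911 + \left(54351 + i \sqrt{366}\right)\right) 56942 = \left(15440 + i \sqrt{366}\right) 56942 = 879184480 + 56942 i \sqrt{366}$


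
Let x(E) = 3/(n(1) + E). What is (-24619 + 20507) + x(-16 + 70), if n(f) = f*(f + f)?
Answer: -230269/56 ≈ -4111.9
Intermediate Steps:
n(f) = 2*f² (n(f) = f*(2*f) = 2*f²)
x(E) = 3/(2 + E) (x(E) = 3/(2*1² + E) = 3/(2*1 + E) = 3/(2 + E))
(-24619 + 20507) + x(-16 + 70) = (-24619 + 20507) + 3/(2 + (-16 + 70)) = -4112 + 3/(2 + 54) = -4112 + 3/56 = -230269/56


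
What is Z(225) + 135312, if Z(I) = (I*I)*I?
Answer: 11525937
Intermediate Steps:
Z(I) = I³ (Z(I) = I²*I = I³)
Z(225) + 135312 = 225³ + 135312 = 11390625 + 135312 = 11525937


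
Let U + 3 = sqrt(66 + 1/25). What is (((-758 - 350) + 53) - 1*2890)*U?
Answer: 11835 - 789*sqrt(1651) ≈ -20224.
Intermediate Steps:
U = -3 + sqrt(1651)/5 (U = -3 + sqrt(66 + 1/25) = -3 + sqrt(1651/25) = -3 + sqrt(1651)/5 ≈ 5.1265)
(((-758 - 350) + 53) - 1*2890)*U = (((-758 - 350) + 53) - 1*2890)*(-3 + sqrt(1651)/5) = ((-1108 + 53) - 2890)*(-3 + sqrt(1651)/5) = (-1055 - 2890)*(-3 + sqrt(1651)/5) = -3945*(-3 + sqrt(1651)/5) = 11835 - 789*sqrt(1651)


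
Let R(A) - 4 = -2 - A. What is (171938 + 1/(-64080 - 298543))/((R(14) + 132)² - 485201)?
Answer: -62348673373/170723271023 ≈ -0.36520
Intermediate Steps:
R(A) = 2 - A (R(A) = 4 + (-2 - A) = 2 - A)
(171938 + 1/(-64080 - 298543))/((R(14) + 132)² - 485201) = (171938 + 1/(-64080 - 298543))/(((2 - 1*14) + 132)² - 485201) = (171938 + 1/(-362623))/(((2 - 14) + 132)² - 485201) = (171938 - 1/362623)/((-12 + 132)² - 485201) = 62348673373/(362623*(120² - 485201)) = 62348673373/(362623*(14400 - 485201)) = (62348673373/362623)/(-470801) = (62348673373/362623)*(-1/470801) = -62348673373/170723271023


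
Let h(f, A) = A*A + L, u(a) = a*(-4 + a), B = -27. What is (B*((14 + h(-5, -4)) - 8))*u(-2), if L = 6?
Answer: -9072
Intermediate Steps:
h(f, A) = 6 + A² (h(f, A) = A*A + 6 = A² + 6 = 6 + A²)
(B*((14 + h(-5, -4)) - 8))*u(-2) = (-27*((14 + (6 + (-4)²)) - 8))*(-2*(-4 - 2)) = (-27*((14 + (6 + 16)) - 8))*(-2*(-6)) = -27*((14 + 22) - 8)*12 = -27*(36 - 8)*12 = -27*28*12 = -756*12 = -9072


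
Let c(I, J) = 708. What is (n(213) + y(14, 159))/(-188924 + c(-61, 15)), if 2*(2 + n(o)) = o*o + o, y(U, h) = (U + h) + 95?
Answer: -23057/188216 ≈ -0.12250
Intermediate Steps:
y(U, h) = 95 + U + h
n(o) = -2 + o/2 + o**2/2 (n(o) = -2 + (o*o + o)/2 = -2 + (o**2 + o)/2 = -2 + (o + o**2)/2 = -2 + (o/2 + o**2/2) = -2 + o/2 + o**2/2)
(n(213) + y(14, 159))/(-188924 + c(-61, 15)) = ((-2 + (1/2)*213 + (1/2)*213**2) + (95 + 14 + 159))/(-188924 + 708) = ((-2 + 213/2 + (1/2)*45369) + 268)/(-188216) = ((-2 + 213/2 + 45369/2) + 268)*(-1/188216) = (22789 + 268)*(-1/188216) = 23057*(-1/188216) = -23057/188216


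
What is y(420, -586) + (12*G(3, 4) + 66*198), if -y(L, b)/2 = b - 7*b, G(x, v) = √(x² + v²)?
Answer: 6096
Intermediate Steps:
G(x, v) = √(v² + x²)
y(L, b) = 12*b (y(L, b) = -2*(b - 7*b) = -(-12)*b = 12*b)
y(420, -586) + (12*G(3, 4) + 66*198) = 12*(-586) + (12*√(4² + 3²) + 66*198) = -7032 + (12*√(16 + 9) + 13068) = -7032 + (12*√25 + 13068) = -7032 + (12*5 + 13068) = -7032 + (60 + 13068) = -7032 + 13128 = 6096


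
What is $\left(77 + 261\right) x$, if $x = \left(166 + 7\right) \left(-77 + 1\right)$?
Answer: $-4444024$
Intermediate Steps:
$x = -13148$ ($x = 173 \left(-76\right) = -13148$)
$\left(77 + 261\right) x = \left(77 + 261\right) \left(-13148\right) = 338 \left(-13148\right) = -4444024$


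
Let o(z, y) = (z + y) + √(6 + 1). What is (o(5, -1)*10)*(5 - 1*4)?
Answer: 40 + 10*√7 ≈ 66.458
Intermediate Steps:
o(z, y) = y + z + √7 (o(z, y) = (y + z) + √7 = y + z + √7)
(o(5, -1)*10)*(5 - 1*4) = ((-1 + 5 + √7)*10)*(5 - 1*4) = ((4 + √7)*10)*(5 - 4) = (40 + 10*√7)*1 = 40 + 10*√7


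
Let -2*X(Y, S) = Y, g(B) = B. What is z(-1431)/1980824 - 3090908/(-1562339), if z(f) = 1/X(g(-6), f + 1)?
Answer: 18367635806915/9284155762008 ≈ 1.9784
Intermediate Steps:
X(Y, S) = -Y/2
z(f) = ⅓ (z(f) = 1/(-½*(-6)) = 1/3 = ⅓)
z(-1431)/1980824 - 3090908/(-1562339) = (⅓)/1980824 - 3090908/(-1562339) = (⅓)*(1/1980824) - 3090908*(-1/1562339) = 1/5942472 + 3090908/1562339 = 18367635806915/9284155762008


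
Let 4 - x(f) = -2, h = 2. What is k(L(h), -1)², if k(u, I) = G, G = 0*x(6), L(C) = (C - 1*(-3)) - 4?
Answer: 0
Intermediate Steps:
x(f) = 6 (x(f) = 4 - 1*(-2) = 4 + 2 = 6)
L(C) = -1 + C (L(C) = (C + 3) - 4 = (3 + C) - 4 = -1 + C)
G = 0 (G = 0*6 = 0)
k(u, I) = 0
k(L(h), -1)² = 0² = 0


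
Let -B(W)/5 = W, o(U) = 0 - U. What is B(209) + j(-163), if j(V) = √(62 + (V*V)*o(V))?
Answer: -1045 + 3*√481201 ≈ 1036.1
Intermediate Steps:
o(U) = -U
B(W) = -5*W
j(V) = √(62 - V³) (j(V) = √(62 + (V*V)*(-V)) = √(62 + V²*(-V)) = √(62 - V³))
B(209) + j(-163) = -5*209 + √(62 - 1*(-163)³) = -1045 + √(62 - 1*(-4330747)) = -1045 + √(62 + 4330747) = -1045 + √4330809 = -1045 + 3*√481201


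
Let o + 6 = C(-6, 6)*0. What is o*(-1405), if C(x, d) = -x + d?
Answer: 8430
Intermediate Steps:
C(x, d) = d - x
o = -6 (o = -6 + (6 - 1*(-6))*0 = -6 + (6 + 6)*0 = -6 + 12*0 = -6 + 0 = -6)
o*(-1405) = -6*(-1405) = 8430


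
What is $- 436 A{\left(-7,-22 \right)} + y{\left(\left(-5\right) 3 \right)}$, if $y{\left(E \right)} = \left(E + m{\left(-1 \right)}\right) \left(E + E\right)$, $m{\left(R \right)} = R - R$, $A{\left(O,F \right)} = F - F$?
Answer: $450$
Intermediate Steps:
$A{\left(O,F \right)} = 0$
$m{\left(R \right)} = 0$
$y{\left(E \right)} = 2 E^{2}$ ($y{\left(E \right)} = \left(E + 0\right) \left(E + E\right) = E 2 E = 2 E^{2}$)
$- 436 A{\left(-7,-22 \right)} + y{\left(\left(-5\right) 3 \right)} = \left(-436\right) 0 + 2 \left(\left(-5\right) 3\right)^{2} = 0 + 2 \left(-15\right)^{2} = 0 + 2 \cdot 225 = 0 + 450 = 450$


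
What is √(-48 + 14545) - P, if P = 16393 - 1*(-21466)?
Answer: -37859 + √14497 ≈ -37739.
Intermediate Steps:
P = 37859 (P = 16393 + 21466 = 37859)
√(-48 + 14545) - P = √(-48 + 14545) - 1*37859 = √14497 - 37859 = -37859 + √14497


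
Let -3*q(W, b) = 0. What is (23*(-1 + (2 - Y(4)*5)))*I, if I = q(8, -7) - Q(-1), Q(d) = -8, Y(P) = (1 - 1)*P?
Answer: 184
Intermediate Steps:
Y(P) = 0 (Y(P) = 0*P = 0)
q(W, b) = 0 (q(W, b) = -⅓*0 = 0)
I = 8 (I = 0 - 1*(-8) = 0 + 8 = 8)
(23*(-1 + (2 - Y(4)*5)))*I = (23*(-1 + (2 - 0*5)))*8 = (23*(-1 + (2 - 1*0)))*8 = (23*(-1 + (2 + 0)))*8 = (23*(-1 + 2))*8 = (23*1)*8 = 23*8 = 184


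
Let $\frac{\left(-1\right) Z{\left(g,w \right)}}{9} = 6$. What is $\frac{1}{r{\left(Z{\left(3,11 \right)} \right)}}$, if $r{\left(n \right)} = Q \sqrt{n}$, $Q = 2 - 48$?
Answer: $\frac{i \sqrt{6}}{828} \approx 0.0029583 i$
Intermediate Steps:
$Q = -46$
$Z{\left(g,w \right)} = -54$ ($Z{\left(g,w \right)} = \left(-9\right) 6 = -54$)
$r{\left(n \right)} = - 46 \sqrt{n}$
$\frac{1}{r{\left(Z{\left(3,11 \right)} \right)}} = \frac{1}{\left(-46\right) \sqrt{-54}} = \frac{1}{\left(-46\right) 3 i \sqrt{6}} = \frac{1}{\left(-138\right) i \sqrt{6}} = \frac{i \sqrt{6}}{828}$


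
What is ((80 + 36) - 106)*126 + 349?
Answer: 1609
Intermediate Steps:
((80 + 36) - 106)*126 + 349 = (116 - 106)*126 + 349 = 10*126 + 349 = 1260 + 349 = 1609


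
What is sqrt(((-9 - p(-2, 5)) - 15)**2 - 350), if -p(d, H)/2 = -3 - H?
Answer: 25*sqrt(2) ≈ 35.355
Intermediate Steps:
p(d, H) = 6 + 2*H (p(d, H) = -2*(-3 - H) = 6 + 2*H)
sqrt(((-9 - p(-2, 5)) - 15)**2 - 350) = sqrt(((-9 - (6 + 2*5)) - 15)**2 - 350) = sqrt(((-9 - (6 + 10)) - 15)**2 - 350) = sqrt(((-9 - 1*16) - 15)**2 - 350) = sqrt(((-9 - 16) - 15)**2 - 350) = sqrt((-25 - 15)**2 - 350) = sqrt((-40)**2 - 350) = sqrt(1600 - 350) = sqrt(1250) = 25*sqrt(2)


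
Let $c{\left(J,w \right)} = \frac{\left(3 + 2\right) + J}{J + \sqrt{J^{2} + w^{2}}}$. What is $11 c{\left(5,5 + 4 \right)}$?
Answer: $- \frac{550}{81} + \frac{110 \sqrt{106}}{81} \approx 7.1916$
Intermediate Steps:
$c{\left(J,w \right)} = \frac{5 + J}{J + \sqrt{J^{2} + w^{2}}}$
$11 c{\left(5,5 + 4 \right)} = 11 \frac{5 + 5}{5 + \sqrt{5^{2} + \left(5 + 4\right)^{2}}} = 11 \frac{1}{5 + \sqrt{25 + 9^{2}}} \cdot 10 = 11 \frac{1}{5 + \sqrt{25 + 81}} \cdot 10 = 11 \frac{1}{5 + \sqrt{106}} \cdot 10 = 11 \frac{10}{5 + \sqrt{106}} = \frac{110}{5 + \sqrt{106}}$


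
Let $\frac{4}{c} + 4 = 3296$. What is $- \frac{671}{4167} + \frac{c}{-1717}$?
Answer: $- \frac{948188228}{5888350197} \approx -0.16103$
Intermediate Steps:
$c = \frac{1}{823}$ ($c = \frac{4}{-4 + 3296} = \frac{4}{3292} = 4 \cdot \frac{1}{3292} = \frac{1}{823} \approx 0.0012151$)
$- \frac{671}{4167} + \frac{c}{-1717} = - \frac{671}{4167} + \frac{1}{823 \left(-1717\right)} = \left(-671\right) \frac{1}{4167} + \frac{1}{823} \left(- \frac{1}{1717}\right) = - \frac{671}{4167} - \frac{1}{1413091} = - \frac{948188228}{5888350197}$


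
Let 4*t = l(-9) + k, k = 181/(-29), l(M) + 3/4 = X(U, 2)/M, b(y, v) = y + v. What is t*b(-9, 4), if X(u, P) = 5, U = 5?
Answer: 39395/4176 ≈ 9.4337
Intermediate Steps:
b(y, v) = v + y
l(M) = -3/4 + 5/M
k = -181/29 (k = 181*(-1/29) = -181/29 ≈ -6.2414)
t = -7879/4176 (t = ((-3/4 + 5/(-9)) - 181/29)/4 = ((-3/4 + 5*(-1/9)) - 181/29)/4 = ((-3/4 - 5/9) - 181/29)/4 = (-47/36 - 181/29)/4 = (1/4)*(-7879/1044) = -7879/4176 ≈ -1.8867)
t*b(-9, 4) = -7879*(4 - 9)/4176 = -7879/4176*(-5) = 39395/4176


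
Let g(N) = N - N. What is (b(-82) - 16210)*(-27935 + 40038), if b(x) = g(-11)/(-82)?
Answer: -196189630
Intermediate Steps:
g(N) = 0
b(x) = 0 (b(x) = 0/(-82) = 0*(-1/82) = 0)
(b(-82) - 16210)*(-27935 + 40038) = (0 - 16210)*(-27935 + 40038) = -16210*12103 = -196189630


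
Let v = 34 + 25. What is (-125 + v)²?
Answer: 4356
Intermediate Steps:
v = 59
(-125 + v)² = (-125 + 59)² = (-66)² = 4356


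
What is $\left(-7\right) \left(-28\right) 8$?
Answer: $1568$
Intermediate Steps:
$\left(-7\right) \left(-28\right) 8 = 196 \cdot 8 = 1568$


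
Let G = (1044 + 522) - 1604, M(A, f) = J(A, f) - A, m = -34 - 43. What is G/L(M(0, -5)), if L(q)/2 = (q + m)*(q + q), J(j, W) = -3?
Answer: -19/480 ≈ -0.039583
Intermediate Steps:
m = -77
M(A, f) = -3 - A
L(q) = 4*q*(-77 + q) (L(q) = 2*((q - 77)*(q + q)) = 2*((-77 + q)*(2*q)) = 2*(2*q*(-77 + q)) = 4*q*(-77 + q))
G = -38 (G = 1566 - 1604 = -38)
G/L(M(0, -5)) = -38*1/(4*(-77 + (-3 - 1*0))*(-3 - 1*0)) = -38*1/(4*(-77 + (-3 + 0))*(-3 + 0)) = -38*(-1/(12*(-77 - 3))) = -38/(4*(-3)*(-80)) = -38/960 = -38*1/960 = -19/480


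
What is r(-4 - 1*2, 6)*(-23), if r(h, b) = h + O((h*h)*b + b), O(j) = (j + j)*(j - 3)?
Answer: -2236290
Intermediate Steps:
O(j) = 2*j*(-3 + j) (O(j) = (2*j)*(-3 + j) = 2*j*(-3 + j))
r(h, b) = h + 2*(b + b*h**2)*(-3 + b + b*h**2) (r(h, b) = h + 2*((h*h)*b + b)*(-3 + ((h*h)*b + b)) = h + 2*(h**2*b + b)*(-3 + (h**2*b + b)) = h + 2*(b*h**2 + b)*(-3 + (b*h**2 + b)) = h + 2*(b + b*h**2)*(-3 + (b + b*h**2)) = h + 2*(b + b*h**2)*(-3 + b + b*h**2))
r(-4 - 1*2, 6)*(-23) = ((-4 - 1*2) + 2*6*(1 + (-4 - 1*2)**2)*(-3 + 6*(1 + (-4 - 1*2)**2)))*(-23) = ((-4 - 2) + 2*6*(1 + (-4 - 2)**2)*(-3 + 6*(1 + (-4 - 2)**2)))*(-23) = (-6 + 2*6*(1 + (-6)**2)*(-3 + 6*(1 + (-6)**2)))*(-23) = (-6 + 2*6*(1 + 36)*(-3 + 6*(1 + 36)))*(-23) = (-6 + 2*6*37*(-3 + 6*37))*(-23) = (-6 + 2*6*37*(-3 + 222))*(-23) = (-6 + 2*6*37*219)*(-23) = (-6 + 97236)*(-23) = 97230*(-23) = -2236290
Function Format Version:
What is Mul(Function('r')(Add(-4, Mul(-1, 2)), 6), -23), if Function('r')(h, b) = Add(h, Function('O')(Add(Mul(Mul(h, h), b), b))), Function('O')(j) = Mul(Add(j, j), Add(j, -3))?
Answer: -2236290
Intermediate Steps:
Function('O')(j) = Mul(2, j, Add(-3, j)) (Function('O')(j) = Mul(Mul(2, j), Add(-3, j)) = Mul(2, j, Add(-3, j)))
Function('r')(h, b) = Add(h, Mul(2, Add(b, Mul(b, Pow(h, 2))), Add(-3, b, Mul(b, Pow(h, 2))))) (Function('r')(h, b) = Add(h, Mul(2, Add(Mul(Mul(h, h), b), b), Add(-3, Add(Mul(Mul(h, h), b), b)))) = Add(h, Mul(2, Add(Mul(Pow(h, 2), b), b), Add(-3, Add(Mul(Pow(h, 2), b), b)))) = Add(h, Mul(2, Add(Mul(b, Pow(h, 2)), b), Add(-3, Add(Mul(b, Pow(h, 2)), b)))) = Add(h, Mul(2, Add(b, Mul(b, Pow(h, 2))), Add(-3, Add(b, Mul(b, Pow(h, 2)))))) = Add(h, Mul(2, Add(b, Mul(b, Pow(h, 2))), Add(-3, b, Mul(b, Pow(h, 2))))))
Mul(Function('r')(Add(-4, Mul(-1, 2)), 6), -23) = Mul(Add(Add(-4, Mul(-1, 2)), Mul(2, 6, Add(1, Pow(Add(-4, Mul(-1, 2)), 2)), Add(-3, Mul(6, Add(1, Pow(Add(-4, Mul(-1, 2)), 2)))))), -23) = Mul(Add(Add(-4, -2), Mul(2, 6, Add(1, Pow(Add(-4, -2), 2)), Add(-3, Mul(6, Add(1, Pow(Add(-4, -2), 2)))))), -23) = Mul(Add(-6, Mul(2, 6, Add(1, Pow(-6, 2)), Add(-3, Mul(6, Add(1, Pow(-6, 2)))))), -23) = Mul(Add(-6, Mul(2, 6, Add(1, 36), Add(-3, Mul(6, Add(1, 36))))), -23) = Mul(Add(-6, Mul(2, 6, 37, Add(-3, Mul(6, 37)))), -23) = Mul(Add(-6, Mul(2, 6, 37, Add(-3, 222))), -23) = Mul(Add(-6, Mul(2, 6, 37, 219)), -23) = Mul(Add(-6, 97236), -23) = Mul(97230, -23) = -2236290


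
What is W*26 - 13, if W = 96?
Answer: 2483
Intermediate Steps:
W*26 - 13 = 96*26 - 13 = 2496 - 13 = 2483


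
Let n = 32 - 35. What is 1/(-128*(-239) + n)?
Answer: 1/30589 ≈ 3.2692e-5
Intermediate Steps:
n = -3
1/(-128*(-239) + n) = 1/(-128*(-239) - 3) = 1/(30592 - 3) = 1/30589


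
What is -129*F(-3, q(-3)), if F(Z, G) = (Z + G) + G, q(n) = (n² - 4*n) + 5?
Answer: -6321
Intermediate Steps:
q(n) = 5 + n² - 4*n
F(Z, G) = Z + 2*G (F(Z, G) = (G + Z) + G = Z + 2*G)
-129*F(-3, q(-3)) = -129*(-3 + 2*(5 + (-3)² - 4*(-3))) = -129*(-3 + 2*(5 + 9 + 12)) = -129*(-3 + 2*26) = -129*(-3 + 52) = -129*49 = -6321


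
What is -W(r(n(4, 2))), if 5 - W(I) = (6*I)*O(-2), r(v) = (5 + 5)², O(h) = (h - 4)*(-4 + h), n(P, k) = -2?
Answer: 21595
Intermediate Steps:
O(h) = (-4 + h)² (O(h) = (-4 + h)*(-4 + h) = (-4 + h)²)
r(v) = 100 (r(v) = 10² = 100)
W(I) = 5 - 216*I (W(I) = 5 - 6*I*(-4 - 2)² = 5 - 6*I*(-6)² = 5 - 6*I*36 = 5 - 216*I)
-W(r(n(4, 2))) = -(5 - 216*100) = -(5 - 21600) = -1*(-21595) = 21595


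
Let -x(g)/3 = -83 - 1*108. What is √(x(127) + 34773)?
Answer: √35346 ≈ 188.01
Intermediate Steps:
x(g) = 573 (x(g) = -3*(-83 - 1*108) = -3*(-83 - 108) = -3*(-191) = 573)
√(x(127) + 34773) = √(573 + 34773) = √35346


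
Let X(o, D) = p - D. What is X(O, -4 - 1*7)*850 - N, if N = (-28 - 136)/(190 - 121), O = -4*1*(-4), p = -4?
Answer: 410714/69 ≈ 5952.4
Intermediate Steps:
O = 16 (O = -4*(-4) = 16)
X(o, D) = -4 - D
N = -164/69 ≈ -2.3768
X(O, -4 - 1*7)*850 - N = (-4 - (-4 - 1*7))*850 - 1*(-164/69) = (-4 - (-4 - 7))*850 + 164/69 = (-4 - 1*(-11))*850 + 164/69 = (-4 + 11)*850 + 164/69 = 7*850 + 164/69 = 5950 + 164/69 = 410714/69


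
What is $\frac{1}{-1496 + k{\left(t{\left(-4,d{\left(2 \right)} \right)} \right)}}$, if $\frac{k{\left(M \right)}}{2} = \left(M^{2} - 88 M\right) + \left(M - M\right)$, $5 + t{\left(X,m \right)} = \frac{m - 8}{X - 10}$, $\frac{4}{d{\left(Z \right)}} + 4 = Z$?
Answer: $- \frac{49}{34544} \approx -0.0014185$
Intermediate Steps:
$d{\left(Z \right)} = \frac{4}{-4 + Z}$
$t{\left(X,m \right)} = -5 + \frac{-8 + m}{-10 + X}$ ($t{\left(X,m \right)} = -5 + \frac{m - 8}{X - 10} = -5 + \frac{-8 + m}{-10 + X}$)
$k{\left(M \right)} = - 176 M + 2 M^{2}$ ($k{\left(M \right)} = 2 \left(\left(M^{2} - 88 M\right) + \left(M - M\right)\right) = 2 \left(\left(M^{2} - 88 M\right) + 0\right) = 2 \left(M^{2} - 88 M\right) = - 176 M + 2 M^{2}$)
$\frac{1}{-1496 + k{\left(t{\left(-4,d{\left(2 \right)} \right)} \right)}} = \frac{1}{-1496 + 2 \frac{42 + \frac{4}{-4 + 2} - -20}{-10 - 4} \left(-88 + \frac{42 + \frac{4}{-4 + 2} - -20}{-10 - 4}\right)} = \frac{1}{-1496 + 2 \frac{42 + \frac{4}{-2} + 20}{-14} \left(-88 + \frac{42 + \frac{4}{-2} + 20}{-14}\right)} = \frac{1}{-1496 + 2 \left(- \frac{42 + 4 \left(- \frac{1}{2}\right) + 20}{14}\right) \left(-88 - \frac{42 + 4 \left(- \frac{1}{2}\right) + 20}{14}\right)} = \frac{1}{-1496 + 2 \left(- \frac{42 - 2 + 20}{14}\right) \left(-88 - \frac{42 - 2 + 20}{14}\right)} = \frac{1}{-1496 + 2 \left(\left(- \frac{1}{14}\right) 60\right) \left(-88 - \frac{30}{7}\right)} = \frac{1}{-1496 + 2 \left(- \frac{30}{7}\right) \left(-88 - \frac{30}{7}\right)} = \frac{1}{-1496 + 2 \left(- \frac{30}{7}\right) \left(- \frac{646}{7}\right)} = \frac{1}{-1496 + \frac{38760}{49}} = \frac{1}{- \frac{34544}{49}} = - \frac{49}{34544}$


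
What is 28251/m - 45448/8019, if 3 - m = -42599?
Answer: -1709630927/341625438 ≈ -5.0044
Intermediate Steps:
m = 42602 (m = 3 - 1*(-42599) = 3 + 42599 = 42602)
28251/m - 45448/8019 = 28251/42602 - 45448/8019 = -1709630927/341625438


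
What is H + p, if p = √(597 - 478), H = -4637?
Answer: -4637 + √119 ≈ -4626.1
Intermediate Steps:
p = √119 ≈ 10.909
H + p = -4637 + √119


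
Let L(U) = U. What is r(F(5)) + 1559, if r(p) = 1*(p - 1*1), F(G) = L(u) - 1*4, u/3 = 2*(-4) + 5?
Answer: 1545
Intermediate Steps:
u = -9 (u = 3*(2*(-4) + 5) = 3*(-8 + 5) = 3*(-3) = -9)
F(G) = -13 (F(G) = -9 - 1*4 = -9 - 4 = -13)
r(p) = -1 + p (r(p) = 1*(p - 1) = 1*(-1 + p) = -1 + p)
r(F(5)) + 1559 = (-1 - 13) + 1559 = -14 + 1559 = 1545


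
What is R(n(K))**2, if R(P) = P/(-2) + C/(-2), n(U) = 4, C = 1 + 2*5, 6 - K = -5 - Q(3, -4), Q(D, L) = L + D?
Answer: 225/4 ≈ 56.250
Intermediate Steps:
Q(D, L) = D + L
K = 10 (K = 6 - (-5 - (3 - 4)) = 6 - (-5 - 1*(-1)) = 6 - (-5 + 1) = 6 - 1*(-4) = 6 + 4 = 10)
C = 11 (C = 1 + 10 = 11)
R(P) = -11/2 - P/2 (R(P) = P/(-2) + 11/(-2) = P*(-1/2) + 11*(-1/2) = -P/2 - 11/2 = -11/2 - P/2)
R(n(K))**2 = (-11/2 - 1/2*4)**2 = (-11/2 - 2)**2 = (-15/2)**2 = 225/4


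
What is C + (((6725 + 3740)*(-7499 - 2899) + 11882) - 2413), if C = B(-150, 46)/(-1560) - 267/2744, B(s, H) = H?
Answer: -58219701050923/535080 ≈ -1.0881e+8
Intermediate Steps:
C = -67843/535080 (C = 46/(-1560) - 267/2744 = 46*(-1/1560) - 267*1/2744 = -23/780 - 267/2744 = -67843/535080 ≈ -0.12679)
C + (((6725 + 3740)*(-7499 - 2899) + 11882) - 2413) = -67843/535080 + (((6725 + 3740)*(-7499 - 2899) + 11882) - 2413) = -67843/535080 + ((10465*(-10398) + 11882) - 2413) = -67843/535080 + ((-108815070 + 11882) - 2413) = -67843/535080 + (-108803188 - 2413) = -67843/535080 - 108805601 = -58219701050923/535080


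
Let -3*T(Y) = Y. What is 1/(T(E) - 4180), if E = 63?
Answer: -1/4201 ≈ -0.00023804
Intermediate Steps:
T(Y) = -Y/3
1/(T(E) - 4180) = 1/(-⅓*63 - 4180) = 1/(-21 - 4180) = 1/(-4201) = -1/4201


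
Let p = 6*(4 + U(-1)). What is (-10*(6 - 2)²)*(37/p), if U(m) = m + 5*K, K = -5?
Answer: 1480/33 ≈ 44.849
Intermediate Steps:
U(m) = -25 + m (U(m) = m + 5*(-5) = m - 25 = -25 + m)
p = -132 (p = 6*(4 + (-25 - 1)) = 6*(4 - 26) = 6*(-22) = -132)
(-10*(6 - 2)²)*(37/p) = (-10*(6 - 2)²)*(37/(-132)) = (-10*4²)*(37*(-1/132)) = -10*16*(-37/132) = -160*(-37/132) = 1480/33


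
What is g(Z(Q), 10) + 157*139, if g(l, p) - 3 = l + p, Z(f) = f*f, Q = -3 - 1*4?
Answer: 21885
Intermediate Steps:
Q = -7 (Q = -3 - 4 = -7)
Z(f) = f**2
g(l, p) = 3 + l + p (g(l, p) = 3 + (l + p) = 3 + l + p)
g(Z(Q), 10) + 157*139 = (3 + (-7)**2 + 10) + 157*139 = (3 + 49 + 10) + 21823 = 62 + 21823 = 21885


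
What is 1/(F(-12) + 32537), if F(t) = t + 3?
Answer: 1/32528 ≈ 3.0743e-5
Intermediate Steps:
F(t) = 3 + t
1/(F(-12) + 32537) = 1/((3 - 12) + 32537) = 1/(-9 + 32537) = 1/32528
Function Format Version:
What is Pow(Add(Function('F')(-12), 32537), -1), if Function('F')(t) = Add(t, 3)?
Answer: Rational(1, 32528) ≈ 3.0743e-5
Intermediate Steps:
Function('F')(t) = Add(3, t)
Pow(Add(Function('F')(-12), 32537), -1) = Pow(Add(Add(3, -12), 32537), -1) = Pow(Add(-9, 32537), -1) = Pow(32528, -1) = Rational(1, 32528)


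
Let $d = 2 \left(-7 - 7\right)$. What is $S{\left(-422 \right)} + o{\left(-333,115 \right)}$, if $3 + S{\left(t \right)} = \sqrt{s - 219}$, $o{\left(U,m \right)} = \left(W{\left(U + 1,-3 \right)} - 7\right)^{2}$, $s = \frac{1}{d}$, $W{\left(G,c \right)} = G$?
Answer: $114918 + \frac{i \sqrt{42931}}{14} \approx 1.1492 \cdot 10^{5} + 14.8 i$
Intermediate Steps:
$d = -28$ ($d = 2 \left(-14\right) = -28$)
$s = - \frac{1}{28}$ ($s = \frac{1}{-28} = - \frac{1}{28} \approx -0.035714$)
$o{\left(U,m \right)} = \left(-6 + U\right)^{2}$ ($o{\left(U,m \right)} = \left(\left(U + 1\right) - 7\right)^{2} = \left(\left(1 + U\right) - 7\right)^{2} = \left(-6 + U\right)^{2}$)
$S{\left(t \right)} = -3 + \frac{i \sqrt{42931}}{14}$ ($S{\left(t \right)} = -3 + \sqrt{- \frac{1}{28} - 219} = -3 + \sqrt{- \frac{6133}{28}} = -3 + \frac{i \sqrt{42931}}{14}$)
$S{\left(-422 \right)} + o{\left(-333,115 \right)} = \left(-3 + \frac{i \sqrt{42931}}{14}\right) + \left(-6 - 333\right)^{2} = \left(-3 + \frac{i \sqrt{42931}}{14}\right) + \left(-339\right)^{2} = \left(-3 + \frac{i \sqrt{42931}}{14}\right) + 114921 = 114918 + \frac{i \sqrt{42931}}{14}$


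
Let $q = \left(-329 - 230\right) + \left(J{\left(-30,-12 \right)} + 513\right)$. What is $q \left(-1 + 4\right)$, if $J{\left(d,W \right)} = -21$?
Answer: $-201$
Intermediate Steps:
$q = -67$ ($q = \left(-329 - 230\right) + \left(-21 + 513\right) = \left(-329 - 230\right) + 492 = -559 + 492 = -67$)
$q \left(-1 + 4\right) = - 67 \left(-1 + 4\right) = \left(-67\right) 3 = -201$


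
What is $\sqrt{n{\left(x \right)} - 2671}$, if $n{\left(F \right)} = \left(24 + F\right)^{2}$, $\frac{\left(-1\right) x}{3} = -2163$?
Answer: $\sqrt{42416498} \approx 6512.8$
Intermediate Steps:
$x = 6489$ ($x = \left(-3\right) \left(-2163\right) = 6489$)
$\sqrt{n{\left(x \right)} - 2671} = \sqrt{\left(24 + 6489\right)^{2} - 2671} = \sqrt{6513^{2} - 2671} = \sqrt{42419169 - 2671} = \sqrt{42416498}$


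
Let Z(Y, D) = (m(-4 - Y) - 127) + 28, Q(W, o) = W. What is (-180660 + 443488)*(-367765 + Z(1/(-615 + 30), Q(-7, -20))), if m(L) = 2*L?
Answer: -56561930753704/585 ≈ -9.6687e+10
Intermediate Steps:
Z(Y, D) = -107 - 2*Y (Z(Y, D) = (2*(-4 - Y) - 127) + 28 = ((-8 - 2*Y) - 127) + 28 = (-135 - 2*Y) + 28 = -107 - 2*Y)
(-180660 + 443488)*(-367765 + Z(1/(-615 + 30), Q(-7, -20))) = (-180660 + 443488)*(-367765 + (-107 - 2/(-615 + 30))) = 262828*(-367765 + (-107 - 2/(-585))) = 262828*(-367765 + (-107 - 2*(-1/585))) = 262828*(-367765 + (-107 + 2/585)) = 262828*(-367765 - 62593/585) = 262828*(-215205118/585) = -56561930753704/585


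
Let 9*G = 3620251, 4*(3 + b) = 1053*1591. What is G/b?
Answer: 14481004/15077799 ≈ 0.96042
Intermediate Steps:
b = 1675311/4 (b = -3 + (1053*1591)/4 = -3 + (¼)*1675323 = -3 + 1675323/4 = 1675311/4 ≈ 4.1883e+5)
G = 3620251/9 (G = (⅑)*3620251 = 3620251/9 ≈ 4.0225e+5)
G/b = 3620251/(9*(1675311/4)) = (3620251/9)*(4/1675311) = 14481004/15077799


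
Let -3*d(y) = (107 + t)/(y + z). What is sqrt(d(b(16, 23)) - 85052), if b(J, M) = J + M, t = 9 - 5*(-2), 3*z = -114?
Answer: I*sqrt(85094) ≈ 291.71*I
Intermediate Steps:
z = -38 (z = (1/3)*(-114) = -38)
t = 19 (t = 9 + 10 = 19)
d(y) = -42/(-38 + y) (d(y) = -(107 + 19)/(3*(y - 38)) = -42/(-38 + y))
sqrt(d(b(16, 23)) - 85052) = sqrt(-42/(-38 + (16 + 23)) - 85052) = sqrt(-42/(-38 + 39) - 85052) = sqrt(-42/1 - 85052) = sqrt(-42*1 - 85052) = sqrt(-42 - 85052) = sqrt(-85094) = I*sqrt(85094)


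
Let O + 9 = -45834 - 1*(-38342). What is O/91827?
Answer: -7501/91827 ≈ -0.081686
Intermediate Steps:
O = -7501 (O = -9 + (-45834 - 1*(-38342)) = -9 + (-45834 + 38342) = -9 - 7492 = -7501)
O/91827 = -7501/91827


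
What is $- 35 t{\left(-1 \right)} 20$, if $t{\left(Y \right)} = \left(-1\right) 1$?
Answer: $700$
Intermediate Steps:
$t{\left(Y \right)} = -1$
$- 35 t{\left(-1 \right)} 20 = \left(-35\right) \left(-1\right) 20 = 35 \cdot 20 = 700$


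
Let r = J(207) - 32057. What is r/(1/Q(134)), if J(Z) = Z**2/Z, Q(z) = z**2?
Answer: -571898600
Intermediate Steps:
J(Z) = Z
r = -31850 (r = 207 - 32057 = -31850)
r/(1/Q(134)) = -31850*134**2 = -31850/(1/17956) = -31850/1/17956 = -31850*17956 = -571898600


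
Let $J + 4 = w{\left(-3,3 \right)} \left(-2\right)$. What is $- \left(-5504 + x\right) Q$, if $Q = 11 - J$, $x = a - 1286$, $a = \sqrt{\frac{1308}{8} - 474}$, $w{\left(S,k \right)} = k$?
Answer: $142590 - \frac{63 i \sqrt{138}}{2} \approx 1.4259 \cdot 10^{5} - 370.04 i$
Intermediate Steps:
$a = \frac{3 i \sqrt{138}}{2}$ ($a = \sqrt{1308 \cdot \frac{1}{8} - 474} = \sqrt{\frac{327}{2} - 474} = \sqrt{- \frac{621}{2}} = \frac{3 i \sqrt{138}}{2} \approx 17.621 i$)
$x = -1286 + \frac{3 i \sqrt{138}}{2}$ ($x = \frac{3 i \sqrt{138}}{2} - 1286 = -1286 + \frac{3 i \sqrt{138}}{2} \approx -1286.0 + 17.621 i$)
$J = -10$ ($J = -4 + 3 \left(-2\right) = -4 - 6 = -10$)
$Q = 21$ ($Q = 11 - -10 = 11 + 10 = 21$)
$- \left(-5504 + x\right) Q = - \left(-5504 - \left(1286 - \frac{3 i \sqrt{138}}{2}\right)\right) 21 = - \left(-6790 + \frac{3 i \sqrt{138}}{2}\right) 21 = - (-142590 + \frac{63 i \sqrt{138}}{2}) = 142590 - \frac{63 i \sqrt{138}}{2}$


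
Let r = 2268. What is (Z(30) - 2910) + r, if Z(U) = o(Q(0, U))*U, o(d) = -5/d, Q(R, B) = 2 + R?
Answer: -717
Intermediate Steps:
Z(U) = -5*U/2 (Z(U) = (-5/(2 + 0))*U = (-5/2)*U = (-5*1/2)*U = -5*U/2)
(Z(30) - 2910) + r = (-5/2*30 - 2910) + 2268 = (-75 - 2910) + 2268 = -2985 + 2268 = -717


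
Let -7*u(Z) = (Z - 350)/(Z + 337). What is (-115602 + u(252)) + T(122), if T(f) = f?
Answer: -68017706/589 ≈ -1.1548e+5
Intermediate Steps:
u(Z) = -(-350 + Z)/(7*(337 + Z)) (u(Z) = -(Z - 350)/(7*(Z + 337)) = -(-350 + Z)/(7*(337 + Z)))
(-115602 + u(252)) + T(122) = (-115602 + (350 - 1*252)/(7*(337 + 252))) + 122 = (-115602 + (⅐)*(350 - 252)/589) + 122 = (-115602 + (⅐)*(1/589)*98) + 122 = (-115602 + 14/589) + 122 = -68089564/589 + 122 = -68017706/589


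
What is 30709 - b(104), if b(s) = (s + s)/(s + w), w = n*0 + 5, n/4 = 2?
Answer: 3347073/109 ≈ 30707.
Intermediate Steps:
n = 8 (n = 4*2 = 8)
w = 5 (w = 8*0 + 5 = 0 + 5 = 5)
b(s) = 2*s/(5 + s) (b(s) = (s + s)/(s + 5) = (2*s)/(5 + s) = 2*s/(5 + s))
30709 - b(104) = 30709 - 2*104/(5 + 104) = 30709 - 2*104/109 = 30709 - 1*208/109 = 30709 - 208/109 = 3347073/109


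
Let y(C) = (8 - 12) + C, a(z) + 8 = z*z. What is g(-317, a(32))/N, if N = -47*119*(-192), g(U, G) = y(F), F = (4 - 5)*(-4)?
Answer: 0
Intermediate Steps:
a(z) = -8 + z**2 (a(z) = -8 + z*z = -8 + z**2)
F = 4 (F = -1*(-4) = 4)
y(C) = -4 + C
g(U, G) = 0 (g(U, G) = -4 + 4 = 0)
N = 1073856 (N = -5593*(-192) = 1073856)
g(-317, a(32))/N = 0/1073856 = 0*(1/1073856) = 0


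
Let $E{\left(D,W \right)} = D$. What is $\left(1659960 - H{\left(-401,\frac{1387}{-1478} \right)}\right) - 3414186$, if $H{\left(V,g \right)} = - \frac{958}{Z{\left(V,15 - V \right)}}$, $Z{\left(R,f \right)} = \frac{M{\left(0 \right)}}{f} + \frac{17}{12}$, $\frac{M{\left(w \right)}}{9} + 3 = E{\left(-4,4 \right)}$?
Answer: $- \frac{2768727270}{1579} \approx -1.7535 \cdot 10^{6}$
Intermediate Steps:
$M{\left(w \right)} = -63$ ($M{\left(w \right)} = -27 + 9 \left(-4\right) = -27 - 36 = -63$)
$Z{\left(R,f \right)} = \frac{17}{12} - \frac{63}{f}$ ($Z{\left(R,f \right)} = - \frac{63}{f} + \frac{17}{12} = \frac{17}{12} - \frac{63}{f}$)
$H{\left(V,g \right)} = - \frac{958}{\frac{17}{12} - \frac{63}{15 - V}}$
$\left(1659960 - H{\left(-401,\frac{1387}{-1478} \right)}\right) - 3414186 = \left(1659960 - \frac{11496 \left(15 - -401\right)}{501 + 17 \left(-401\right)}\right) - 3414186 = \left(1659960 - \frac{11496 \left(15 + 401\right)}{501 - 6817}\right) - 3414186 = \left(1659960 - 11496 \frac{1}{-6316} \cdot 416\right) - 3414186 = \left(1659960 - 11496 \left(- \frac{1}{6316}\right) 416\right) - 3414186 = \left(1659960 - - \frac{1195584}{1579}\right) - 3414186 = \left(1659960 + \frac{1195584}{1579}\right) - 3414186 = \frac{2622272424}{1579} - 3414186 = - \frac{2768727270}{1579}$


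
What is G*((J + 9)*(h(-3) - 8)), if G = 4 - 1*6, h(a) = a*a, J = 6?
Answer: -30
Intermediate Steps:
h(a) = a²
G = -2 (G = 4 - 6 = -2)
G*((J + 9)*(h(-3) - 8)) = -2*(6 + 9)*((-3)² - 8) = -30*(9 - 8) = -30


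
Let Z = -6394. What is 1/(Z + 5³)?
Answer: -1/6269 ≈ -0.00015952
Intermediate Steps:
1/(Z + 5³) = 1/(-6394 + 5³) = 1/(-6394 + 125) = 1/(-6269) = -1/6269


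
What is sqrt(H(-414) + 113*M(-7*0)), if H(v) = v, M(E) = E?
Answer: 3*I*sqrt(46) ≈ 20.347*I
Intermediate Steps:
sqrt(H(-414) + 113*M(-7*0)) = sqrt(-414 + 113*(-7*0)) = sqrt(-414 + 113*0) = sqrt(-414 + 0) = sqrt(-414) = 3*I*sqrt(46)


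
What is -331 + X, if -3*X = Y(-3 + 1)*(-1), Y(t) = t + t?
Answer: -997/3 ≈ -332.33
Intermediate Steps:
Y(t) = 2*t
X = -4/3 (X = -2*(-3 + 1)*(-1)/3 = -2*(-2)*(-1)/3 = -(-4)*(-1)/3 = -⅓*4 = -4/3 ≈ -1.3333)
-331 + X = -331 - 4/3 = -997/3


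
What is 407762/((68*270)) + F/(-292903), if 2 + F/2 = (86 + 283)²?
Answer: 3365733959/158167620 ≈ 21.280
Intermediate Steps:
F = 272318 (F = -4 + 2*(86 + 283)² = -4 + 2*369² = -4 + 2*136161 = -4 + 272322 = 272318)
407762/((68*270)) + F/(-292903) = 407762/((68*270)) + 272318/(-292903) = 407762/18360 + 272318*(-1/292903) = 407762*(1/18360) - 272318/292903 = 11993/540 - 272318/292903 = 3365733959/158167620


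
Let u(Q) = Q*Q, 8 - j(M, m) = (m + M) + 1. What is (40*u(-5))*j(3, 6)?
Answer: -2000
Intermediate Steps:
j(M, m) = 7 - M - m (j(M, m) = 8 - ((m + M) + 1) = 8 - ((M + m) + 1) = 8 - (1 + M + m) = 8 + (-1 - M - m) = 7 - M - m)
u(Q) = Q**2
(40*u(-5))*j(3, 6) = (40*(-5)**2)*(7 - 1*3 - 1*6) = (40*25)*(7 - 3 - 6) = 1000*(-2) = -2000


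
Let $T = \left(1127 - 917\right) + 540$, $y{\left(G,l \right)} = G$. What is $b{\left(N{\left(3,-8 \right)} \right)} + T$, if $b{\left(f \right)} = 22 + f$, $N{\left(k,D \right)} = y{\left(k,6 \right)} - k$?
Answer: $772$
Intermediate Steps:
$N{\left(k,D \right)} = 0$ ($N{\left(k,D \right)} = k - k = 0$)
$T = 750$ ($T = 210 + 540 = 750$)
$b{\left(N{\left(3,-8 \right)} \right)} + T = \left(22 + 0\right) + 750 = 22 + 750 = 772$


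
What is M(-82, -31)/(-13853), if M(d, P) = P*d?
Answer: -2542/13853 ≈ -0.18350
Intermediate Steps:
M(-82, -31)/(-13853) = -31*(-82)/(-13853) = 2542*(-1/13853) = -2542/13853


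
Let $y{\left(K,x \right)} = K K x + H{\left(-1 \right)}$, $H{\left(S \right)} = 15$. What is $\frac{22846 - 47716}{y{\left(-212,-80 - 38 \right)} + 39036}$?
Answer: $\frac{24870}{5264341} \approx 0.0047242$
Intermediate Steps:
$y{\left(K,x \right)} = 15 + x K^{2}$ ($y{\left(K,x \right)} = K K x + 15 = K^{2} x + 15 = x K^{2} + 15 = 15 + x K^{2}$)
$\frac{22846 - 47716}{y{\left(-212,-80 - 38 \right)} + 39036} = \frac{22846 - 47716}{\left(15 + \left(-80 - 38\right) \left(-212\right)^{2}\right) + 39036} = - \frac{24870}{\left(15 - 5303392\right) + 39036} = - \frac{24870}{-5303377 + 39036} = - \frac{24870}{-5264341} = \left(-24870\right) \left(- \frac{1}{5264341}\right) = \frac{24870}{5264341}$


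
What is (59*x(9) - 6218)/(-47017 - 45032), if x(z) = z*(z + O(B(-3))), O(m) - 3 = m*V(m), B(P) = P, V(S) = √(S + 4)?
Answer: 1439/92049 ≈ 0.015633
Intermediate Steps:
V(S) = √(4 + S)
O(m) = 3 + m*√(4 + m)
x(z) = z² (x(z) = z*(z + (3 - 3*√(4 - 3))) = z*(z + (3 - 3*√1)) = z*(z + (3 - 3*1)) = z*(z + (3 - 3)) = z*(z + 0) = z*z = z²)
(59*x(9) - 6218)/(-47017 - 45032) = (59*9² - 6218)/(-47017 - 45032) = (59*81 - 6218)/(-92049) = (4779 - 6218)*(-1/92049) = -1439*(-1/92049) = 1439/92049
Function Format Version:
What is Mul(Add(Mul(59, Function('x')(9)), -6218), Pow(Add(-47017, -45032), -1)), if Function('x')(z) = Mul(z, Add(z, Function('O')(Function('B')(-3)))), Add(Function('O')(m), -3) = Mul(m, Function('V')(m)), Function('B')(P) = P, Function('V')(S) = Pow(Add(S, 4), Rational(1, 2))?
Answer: Rational(1439, 92049) ≈ 0.015633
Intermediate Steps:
Function('V')(S) = Pow(Add(4, S), Rational(1, 2))
Function('O')(m) = Add(3, Mul(m, Pow(Add(4, m), Rational(1, 2))))
Function('x')(z) = Pow(z, 2) (Function('x')(z) = Mul(z, Add(z, Add(3, Mul(-3, Pow(Add(4, -3), Rational(1, 2)))))) = Mul(z, Add(z, Add(3, Mul(-3, Pow(1, Rational(1, 2)))))) = Mul(z, Add(z, Add(3, Mul(-3, 1)))) = Mul(z, Add(z, Add(3, -3))) = Mul(z, Add(z, 0)) = Mul(z, z) = Pow(z, 2))
Mul(Add(Mul(59, Function('x')(9)), -6218), Pow(Add(-47017, -45032), -1)) = Mul(Add(Mul(59, Pow(9, 2)), -6218), Pow(Add(-47017, -45032), -1)) = Mul(Add(Mul(59, 81), -6218), Pow(-92049, -1)) = Mul(Add(4779, -6218), Rational(-1, 92049)) = Mul(-1439, Rational(-1, 92049)) = Rational(1439, 92049)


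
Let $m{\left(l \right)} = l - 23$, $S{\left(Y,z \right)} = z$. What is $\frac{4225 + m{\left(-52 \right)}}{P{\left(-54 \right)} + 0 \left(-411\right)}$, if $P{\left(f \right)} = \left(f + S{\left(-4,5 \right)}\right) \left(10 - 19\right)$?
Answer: $\frac{4150}{441} \approx 9.4104$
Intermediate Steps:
$m{\left(l \right)} = -23 + l$ ($m{\left(l \right)} = l - 23 = -23 + l$)
$P{\left(f \right)} = -45 - 9 f$ ($P{\left(f \right)} = \left(f + 5\right) \left(10 - 19\right) = \left(5 + f\right) \left(-9\right) = -45 - 9 f$)
$\frac{4225 + m{\left(-52 \right)}}{P{\left(-54 \right)} + 0 \left(-411\right)} = \frac{4225 - 75}{\left(-45 - -486\right) + 0 \left(-411\right)} = \frac{4225 - 75}{\left(-45 + 486\right) + 0} = \frac{4150}{441 + 0} = \frac{4150}{441}$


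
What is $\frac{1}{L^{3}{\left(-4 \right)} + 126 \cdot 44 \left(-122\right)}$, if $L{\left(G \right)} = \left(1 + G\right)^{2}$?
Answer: $- \frac{1}{675639} \approx -1.4801 \cdot 10^{-6}$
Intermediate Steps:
$\frac{1}{L^{3}{\left(-4 \right)} + 126 \cdot 44 \left(-122\right)} = \frac{1}{\left(\left(1 - 4\right)^{2}\right)^{3} + 126 \cdot 44 \left(-122\right)} = \frac{1}{\left(\left(-3\right)^{2}\right)^{3} + 5544 \left(-122\right)} = \frac{1}{9^{3} - 676368} = \frac{1}{729 - 676368} = \frac{1}{-675639} = - \frac{1}{675639}$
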